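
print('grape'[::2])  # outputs gae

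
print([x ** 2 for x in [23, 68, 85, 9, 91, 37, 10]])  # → [529, 4624, 7225, 81, 8281, 1369, 100]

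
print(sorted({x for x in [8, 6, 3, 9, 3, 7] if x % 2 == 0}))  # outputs [6, 8]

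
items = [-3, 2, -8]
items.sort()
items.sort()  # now [-8, -3, 2]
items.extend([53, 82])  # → [-8, -3, 2, 53, 82]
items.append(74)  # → [-8, -3, 2, 53, 82, 74]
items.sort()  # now [-8, -3, 2, 53, 74, 82]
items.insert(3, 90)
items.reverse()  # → [82, 74, 53, 90, 2, -3, -8]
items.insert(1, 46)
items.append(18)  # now [82, 46, 74, 53, 90, 2, -3, -8, 18]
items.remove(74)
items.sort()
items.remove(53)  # [-8, -3, 2, 18, 46, 82, 90]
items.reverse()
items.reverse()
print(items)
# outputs [-8, -3, 2, 18, 46, 82, 90]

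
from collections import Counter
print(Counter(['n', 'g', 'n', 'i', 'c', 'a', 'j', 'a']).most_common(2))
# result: [('n', 2), ('a', 2)]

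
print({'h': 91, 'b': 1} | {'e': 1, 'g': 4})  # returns {'h': 91, 'b': 1, 'e': 1, 'g': 4}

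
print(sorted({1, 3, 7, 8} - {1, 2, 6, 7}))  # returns [3, 8]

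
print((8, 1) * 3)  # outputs (8, 1, 8, 1, 8, 1)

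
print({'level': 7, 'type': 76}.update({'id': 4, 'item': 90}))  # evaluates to None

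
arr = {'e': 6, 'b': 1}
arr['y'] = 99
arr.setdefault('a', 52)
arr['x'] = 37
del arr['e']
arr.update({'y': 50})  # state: {'b': 1, 'y': 50, 'a': 52, 'x': 37}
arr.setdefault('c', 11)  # 11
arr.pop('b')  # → 1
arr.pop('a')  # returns 52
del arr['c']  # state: {'y': 50, 'x': 37}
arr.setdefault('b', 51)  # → 51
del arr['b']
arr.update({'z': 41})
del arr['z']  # {'y': 50, 'x': 37}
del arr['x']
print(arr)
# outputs {'y': 50}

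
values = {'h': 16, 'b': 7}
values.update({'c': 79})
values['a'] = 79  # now {'h': 16, 'b': 7, 'c': 79, 'a': 79}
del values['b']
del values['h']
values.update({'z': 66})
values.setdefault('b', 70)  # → 70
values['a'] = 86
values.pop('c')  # 79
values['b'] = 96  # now {'a': 86, 'z': 66, 'b': 96}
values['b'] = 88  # {'a': 86, 'z': 66, 'b': 88}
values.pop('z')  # 66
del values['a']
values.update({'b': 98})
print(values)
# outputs {'b': 98}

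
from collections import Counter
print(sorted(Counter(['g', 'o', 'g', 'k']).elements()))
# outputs ['g', 'g', 'k', 'o']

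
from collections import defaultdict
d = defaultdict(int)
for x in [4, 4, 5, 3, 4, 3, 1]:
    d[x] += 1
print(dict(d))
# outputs {4: 3, 5: 1, 3: 2, 1: 1}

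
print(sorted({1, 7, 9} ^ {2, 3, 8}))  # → [1, 2, 3, 7, 8, 9]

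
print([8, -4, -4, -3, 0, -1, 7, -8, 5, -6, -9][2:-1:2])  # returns [-4, 0, 7, 5]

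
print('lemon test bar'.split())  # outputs ['lemon', 'test', 'bar']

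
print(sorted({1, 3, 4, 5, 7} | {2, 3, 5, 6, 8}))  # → [1, 2, 3, 4, 5, 6, 7, 8]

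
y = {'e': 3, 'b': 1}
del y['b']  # {'e': 3}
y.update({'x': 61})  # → {'e': 3, 'x': 61}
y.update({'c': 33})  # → {'e': 3, 'x': 61, 'c': 33}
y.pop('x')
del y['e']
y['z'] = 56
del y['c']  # {'z': 56}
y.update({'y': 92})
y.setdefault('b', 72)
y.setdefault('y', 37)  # 92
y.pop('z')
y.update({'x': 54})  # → {'y': 92, 'b': 72, 'x': 54}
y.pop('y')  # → 92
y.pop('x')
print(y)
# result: {'b': 72}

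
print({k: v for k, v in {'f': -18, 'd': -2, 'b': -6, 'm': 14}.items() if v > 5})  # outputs {'m': 14}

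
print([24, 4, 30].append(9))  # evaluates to None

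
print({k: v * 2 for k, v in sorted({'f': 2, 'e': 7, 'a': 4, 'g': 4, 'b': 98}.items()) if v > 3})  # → {'a': 8, 'b': 196, 'e': 14, 'g': 8}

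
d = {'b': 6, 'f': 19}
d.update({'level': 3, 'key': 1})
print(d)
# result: {'b': 6, 'f': 19, 'level': 3, 'key': 1}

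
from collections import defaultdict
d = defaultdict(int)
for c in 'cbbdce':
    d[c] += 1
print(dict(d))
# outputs {'c': 2, 'b': 2, 'd': 1, 'e': 1}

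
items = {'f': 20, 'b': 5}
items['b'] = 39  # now {'f': 20, 'b': 39}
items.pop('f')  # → 20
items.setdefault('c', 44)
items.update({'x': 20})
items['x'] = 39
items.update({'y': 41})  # {'b': 39, 'c': 44, 'x': 39, 'y': 41}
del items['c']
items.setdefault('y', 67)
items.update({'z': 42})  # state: {'b': 39, 'x': 39, 'y': 41, 'z': 42}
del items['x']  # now {'b': 39, 'y': 41, 'z': 42}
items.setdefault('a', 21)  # 21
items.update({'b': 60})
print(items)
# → {'b': 60, 'y': 41, 'z': 42, 'a': 21}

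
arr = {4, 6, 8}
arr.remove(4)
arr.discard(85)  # {6, 8}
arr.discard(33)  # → {6, 8}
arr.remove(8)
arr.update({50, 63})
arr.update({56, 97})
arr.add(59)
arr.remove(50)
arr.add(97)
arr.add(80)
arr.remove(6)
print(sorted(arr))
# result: [56, 59, 63, 80, 97]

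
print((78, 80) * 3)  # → (78, 80, 78, 80, 78, 80)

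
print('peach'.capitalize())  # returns Peach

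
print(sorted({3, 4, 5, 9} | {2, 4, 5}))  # [2, 3, 4, 5, 9]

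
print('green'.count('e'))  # 2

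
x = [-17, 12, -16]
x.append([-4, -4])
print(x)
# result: [-17, 12, -16, [-4, -4]]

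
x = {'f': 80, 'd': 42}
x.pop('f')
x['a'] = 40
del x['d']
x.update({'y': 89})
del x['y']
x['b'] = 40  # {'a': 40, 'b': 40}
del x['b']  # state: {'a': 40}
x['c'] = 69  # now {'a': 40, 'c': 69}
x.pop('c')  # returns 69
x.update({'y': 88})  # {'a': 40, 'y': 88}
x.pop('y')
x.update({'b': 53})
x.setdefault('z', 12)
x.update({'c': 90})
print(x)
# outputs {'a': 40, 'b': 53, 'z': 12, 'c': 90}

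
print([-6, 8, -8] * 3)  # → [-6, 8, -8, -6, 8, -8, -6, 8, -8]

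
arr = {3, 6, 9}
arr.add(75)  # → {3, 6, 9, 75}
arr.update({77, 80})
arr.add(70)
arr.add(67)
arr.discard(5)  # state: {3, 6, 9, 67, 70, 75, 77, 80}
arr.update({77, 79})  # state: {3, 6, 9, 67, 70, 75, 77, 79, 80}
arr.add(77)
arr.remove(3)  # {6, 9, 67, 70, 75, 77, 79, 80}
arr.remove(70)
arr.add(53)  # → {6, 9, 53, 67, 75, 77, 79, 80}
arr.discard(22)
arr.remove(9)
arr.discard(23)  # {6, 53, 67, 75, 77, 79, 80}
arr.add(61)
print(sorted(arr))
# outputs [6, 53, 61, 67, 75, 77, 79, 80]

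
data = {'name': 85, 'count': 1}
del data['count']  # {'name': 85}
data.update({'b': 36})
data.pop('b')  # 36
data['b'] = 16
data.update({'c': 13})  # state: {'name': 85, 'b': 16, 'c': 13}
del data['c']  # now {'name': 85, 'b': 16}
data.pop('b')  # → 16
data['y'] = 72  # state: {'name': 85, 'y': 72}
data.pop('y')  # 72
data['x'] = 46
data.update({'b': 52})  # {'name': 85, 'x': 46, 'b': 52}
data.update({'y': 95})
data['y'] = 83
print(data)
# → {'name': 85, 'x': 46, 'b': 52, 'y': 83}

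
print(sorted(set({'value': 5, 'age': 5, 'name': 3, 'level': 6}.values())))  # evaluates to [3, 5, 6]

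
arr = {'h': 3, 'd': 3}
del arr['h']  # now {'d': 3}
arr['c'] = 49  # {'d': 3, 'c': 49}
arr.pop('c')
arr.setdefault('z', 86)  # 86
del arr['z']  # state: {'d': 3}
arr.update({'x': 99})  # {'d': 3, 'x': 99}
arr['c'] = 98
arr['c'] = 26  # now {'d': 3, 'x': 99, 'c': 26}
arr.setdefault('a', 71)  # 71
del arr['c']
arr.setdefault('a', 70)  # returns 71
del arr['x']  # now {'d': 3, 'a': 71}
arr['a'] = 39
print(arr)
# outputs {'d': 3, 'a': 39}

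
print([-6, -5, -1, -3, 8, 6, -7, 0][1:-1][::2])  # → [-5, -3, 6]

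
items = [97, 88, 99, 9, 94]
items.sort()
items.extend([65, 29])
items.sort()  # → [9, 29, 65, 88, 94, 97, 99]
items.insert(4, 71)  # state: [9, 29, 65, 88, 71, 94, 97, 99]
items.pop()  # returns 99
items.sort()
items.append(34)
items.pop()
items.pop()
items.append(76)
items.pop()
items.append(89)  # [9, 29, 65, 71, 88, 94, 89]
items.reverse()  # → [89, 94, 88, 71, 65, 29, 9]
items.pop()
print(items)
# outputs [89, 94, 88, 71, 65, 29]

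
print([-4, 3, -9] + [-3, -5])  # [-4, 3, -9, -3, -5]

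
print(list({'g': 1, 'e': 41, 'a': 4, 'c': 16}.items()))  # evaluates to [('g', 1), ('e', 41), ('a', 4), ('c', 16)]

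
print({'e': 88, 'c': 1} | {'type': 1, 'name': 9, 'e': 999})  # {'e': 999, 'c': 1, 'type': 1, 'name': 9}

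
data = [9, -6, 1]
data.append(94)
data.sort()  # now [-6, 1, 9, 94]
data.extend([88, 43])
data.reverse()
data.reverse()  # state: [-6, 1, 9, 94, 88, 43]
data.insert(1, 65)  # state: [-6, 65, 1, 9, 94, 88, 43]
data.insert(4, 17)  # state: [-6, 65, 1, 9, 17, 94, 88, 43]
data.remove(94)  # [-6, 65, 1, 9, 17, 88, 43]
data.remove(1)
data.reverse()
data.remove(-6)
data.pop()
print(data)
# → [43, 88, 17, 9]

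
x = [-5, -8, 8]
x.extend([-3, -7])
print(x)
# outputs [-5, -8, 8, -3, -7]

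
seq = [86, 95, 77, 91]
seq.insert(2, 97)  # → [86, 95, 97, 77, 91]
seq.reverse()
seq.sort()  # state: [77, 86, 91, 95, 97]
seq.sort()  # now [77, 86, 91, 95, 97]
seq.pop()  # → 97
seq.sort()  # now [77, 86, 91, 95]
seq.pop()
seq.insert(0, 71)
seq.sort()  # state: [71, 77, 86, 91]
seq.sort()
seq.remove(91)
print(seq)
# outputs [71, 77, 86]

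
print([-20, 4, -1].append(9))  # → None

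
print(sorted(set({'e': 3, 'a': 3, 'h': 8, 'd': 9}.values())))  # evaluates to [3, 8, 9]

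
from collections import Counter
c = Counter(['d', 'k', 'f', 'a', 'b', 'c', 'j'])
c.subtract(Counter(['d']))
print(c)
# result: Counter({'k': 1, 'f': 1, 'a': 1, 'b': 1, 'c': 1, 'j': 1, 'd': 0})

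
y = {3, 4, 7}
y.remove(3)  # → {4, 7}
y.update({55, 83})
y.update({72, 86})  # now {4, 7, 55, 72, 83, 86}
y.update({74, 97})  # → {4, 7, 55, 72, 74, 83, 86, 97}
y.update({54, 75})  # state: {4, 7, 54, 55, 72, 74, 75, 83, 86, 97}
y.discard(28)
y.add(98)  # {4, 7, 54, 55, 72, 74, 75, 83, 86, 97, 98}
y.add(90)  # {4, 7, 54, 55, 72, 74, 75, 83, 86, 90, 97, 98}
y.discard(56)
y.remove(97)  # {4, 7, 54, 55, 72, 74, 75, 83, 86, 90, 98}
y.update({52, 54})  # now {4, 7, 52, 54, 55, 72, 74, 75, 83, 86, 90, 98}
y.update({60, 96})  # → {4, 7, 52, 54, 55, 60, 72, 74, 75, 83, 86, 90, 96, 98}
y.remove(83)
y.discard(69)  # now {4, 7, 52, 54, 55, 60, 72, 74, 75, 86, 90, 96, 98}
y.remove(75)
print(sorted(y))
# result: [4, 7, 52, 54, 55, 60, 72, 74, 86, 90, 96, 98]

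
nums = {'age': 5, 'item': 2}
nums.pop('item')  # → 2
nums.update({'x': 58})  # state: {'age': 5, 'x': 58}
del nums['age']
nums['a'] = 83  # {'x': 58, 'a': 83}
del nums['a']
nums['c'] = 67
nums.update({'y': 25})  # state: {'x': 58, 'c': 67, 'y': 25}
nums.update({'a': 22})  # {'x': 58, 'c': 67, 'y': 25, 'a': 22}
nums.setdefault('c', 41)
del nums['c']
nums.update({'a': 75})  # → {'x': 58, 'y': 25, 'a': 75}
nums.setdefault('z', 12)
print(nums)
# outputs {'x': 58, 'y': 25, 'a': 75, 'z': 12}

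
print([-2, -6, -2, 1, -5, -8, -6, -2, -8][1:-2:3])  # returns [-6, -5]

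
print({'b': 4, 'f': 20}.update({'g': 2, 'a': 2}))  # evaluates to None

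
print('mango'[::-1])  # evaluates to ognam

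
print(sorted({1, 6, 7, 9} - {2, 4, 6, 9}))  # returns [1, 7]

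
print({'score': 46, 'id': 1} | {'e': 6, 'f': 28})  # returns {'score': 46, 'id': 1, 'e': 6, 'f': 28}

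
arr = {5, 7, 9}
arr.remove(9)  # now {5, 7}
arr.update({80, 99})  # {5, 7, 80, 99}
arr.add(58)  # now {5, 7, 58, 80, 99}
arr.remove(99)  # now {5, 7, 58, 80}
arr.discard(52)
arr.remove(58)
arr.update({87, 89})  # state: {5, 7, 80, 87, 89}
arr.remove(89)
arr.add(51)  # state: {5, 7, 51, 80, 87}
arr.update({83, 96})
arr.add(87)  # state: {5, 7, 51, 80, 83, 87, 96}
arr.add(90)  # {5, 7, 51, 80, 83, 87, 90, 96}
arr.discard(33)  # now {5, 7, 51, 80, 83, 87, 90, 96}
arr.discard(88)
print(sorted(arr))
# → [5, 7, 51, 80, 83, 87, 90, 96]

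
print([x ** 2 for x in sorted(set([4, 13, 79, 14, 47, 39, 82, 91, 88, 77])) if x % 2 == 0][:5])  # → [16, 196, 6724, 7744]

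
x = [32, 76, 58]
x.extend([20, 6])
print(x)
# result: [32, 76, 58, 20, 6]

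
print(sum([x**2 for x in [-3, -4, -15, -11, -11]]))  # 492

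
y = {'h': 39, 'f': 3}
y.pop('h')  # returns 39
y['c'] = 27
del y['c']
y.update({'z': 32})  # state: {'f': 3, 'z': 32}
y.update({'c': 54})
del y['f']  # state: {'z': 32, 'c': 54}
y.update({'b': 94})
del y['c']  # {'z': 32, 'b': 94}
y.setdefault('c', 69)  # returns 69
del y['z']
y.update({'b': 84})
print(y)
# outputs {'b': 84, 'c': 69}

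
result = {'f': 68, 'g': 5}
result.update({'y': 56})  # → {'f': 68, 'g': 5, 'y': 56}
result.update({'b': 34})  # {'f': 68, 'g': 5, 'y': 56, 'b': 34}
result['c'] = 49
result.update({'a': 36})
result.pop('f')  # 68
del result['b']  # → {'g': 5, 'y': 56, 'c': 49, 'a': 36}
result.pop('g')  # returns 5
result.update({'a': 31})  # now {'y': 56, 'c': 49, 'a': 31}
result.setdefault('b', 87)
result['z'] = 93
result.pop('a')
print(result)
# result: {'y': 56, 'c': 49, 'b': 87, 'z': 93}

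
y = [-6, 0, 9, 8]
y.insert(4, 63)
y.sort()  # [-6, 0, 8, 9, 63]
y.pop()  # 63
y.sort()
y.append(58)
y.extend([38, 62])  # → [-6, 0, 8, 9, 58, 38, 62]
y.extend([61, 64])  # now [-6, 0, 8, 9, 58, 38, 62, 61, 64]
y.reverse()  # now [64, 61, 62, 38, 58, 9, 8, 0, -6]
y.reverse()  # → [-6, 0, 8, 9, 58, 38, 62, 61, 64]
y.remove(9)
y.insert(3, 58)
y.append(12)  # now [-6, 0, 8, 58, 58, 38, 62, 61, 64, 12]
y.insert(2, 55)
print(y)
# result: [-6, 0, 55, 8, 58, 58, 38, 62, 61, 64, 12]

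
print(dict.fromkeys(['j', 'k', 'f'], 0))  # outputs {'j': 0, 'k': 0, 'f': 0}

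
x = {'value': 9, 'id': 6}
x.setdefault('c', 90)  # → 90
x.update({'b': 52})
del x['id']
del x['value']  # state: {'c': 90, 'b': 52}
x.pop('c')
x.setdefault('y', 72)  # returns 72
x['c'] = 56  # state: {'b': 52, 'y': 72, 'c': 56}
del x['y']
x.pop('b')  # 52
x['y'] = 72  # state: {'c': 56, 'y': 72}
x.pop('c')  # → 56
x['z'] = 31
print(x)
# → {'y': 72, 'z': 31}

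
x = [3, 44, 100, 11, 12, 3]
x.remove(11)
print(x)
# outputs [3, 44, 100, 12, 3]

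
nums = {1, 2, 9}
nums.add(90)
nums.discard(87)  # {1, 2, 9, 90}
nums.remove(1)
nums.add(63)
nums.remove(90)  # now {2, 9, 63}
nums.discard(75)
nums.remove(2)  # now {9, 63}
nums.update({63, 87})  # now {9, 63, 87}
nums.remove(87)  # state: {9, 63}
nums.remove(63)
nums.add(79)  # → {9, 79}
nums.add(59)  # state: {9, 59, 79}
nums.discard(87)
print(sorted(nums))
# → [9, 59, 79]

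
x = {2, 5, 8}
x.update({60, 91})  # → {2, 5, 8, 60, 91}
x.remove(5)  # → {2, 8, 60, 91}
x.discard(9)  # {2, 8, 60, 91}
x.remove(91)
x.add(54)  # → {2, 8, 54, 60}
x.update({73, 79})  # {2, 8, 54, 60, 73, 79}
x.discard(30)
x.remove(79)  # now {2, 8, 54, 60, 73}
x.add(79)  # {2, 8, 54, 60, 73, 79}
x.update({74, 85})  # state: {2, 8, 54, 60, 73, 74, 79, 85}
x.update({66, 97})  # {2, 8, 54, 60, 66, 73, 74, 79, 85, 97}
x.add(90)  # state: {2, 8, 54, 60, 66, 73, 74, 79, 85, 90, 97}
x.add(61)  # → {2, 8, 54, 60, 61, 66, 73, 74, 79, 85, 90, 97}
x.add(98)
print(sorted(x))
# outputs [2, 8, 54, 60, 61, 66, 73, 74, 79, 85, 90, 97, 98]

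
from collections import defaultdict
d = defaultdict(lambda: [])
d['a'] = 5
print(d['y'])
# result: []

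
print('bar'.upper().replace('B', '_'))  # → _AR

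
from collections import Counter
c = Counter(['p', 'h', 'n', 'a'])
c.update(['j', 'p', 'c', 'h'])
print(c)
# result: Counter({'p': 2, 'h': 2, 'n': 1, 'a': 1, 'j': 1, 'c': 1})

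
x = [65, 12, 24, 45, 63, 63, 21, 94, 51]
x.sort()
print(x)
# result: [12, 21, 24, 45, 51, 63, 63, 65, 94]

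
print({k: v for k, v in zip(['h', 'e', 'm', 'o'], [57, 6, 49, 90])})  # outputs {'h': 57, 'e': 6, 'm': 49, 'o': 90}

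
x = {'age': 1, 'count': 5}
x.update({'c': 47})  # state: {'age': 1, 'count': 5, 'c': 47}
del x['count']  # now {'age': 1, 'c': 47}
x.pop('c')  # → 47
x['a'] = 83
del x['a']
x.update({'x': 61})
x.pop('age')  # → 1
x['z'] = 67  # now {'x': 61, 'z': 67}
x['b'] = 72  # {'x': 61, 'z': 67, 'b': 72}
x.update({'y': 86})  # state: {'x': 61, 'z': 67, 'b': 72, 'y': 86}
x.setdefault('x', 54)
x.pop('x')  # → 61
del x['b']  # {'z': 67, 'y': 86}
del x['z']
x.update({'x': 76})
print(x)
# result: {'y': 86, 'x': 76}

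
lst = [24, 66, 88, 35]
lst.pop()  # 35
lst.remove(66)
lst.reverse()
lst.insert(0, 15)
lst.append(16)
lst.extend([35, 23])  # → [15, 88, 24, 16, 35, 23]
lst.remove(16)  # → [15, 88, 24, 35, 23]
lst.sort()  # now [15, 23, 24, 35, 88]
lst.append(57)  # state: [15, 23, 24, 35, 88, 57]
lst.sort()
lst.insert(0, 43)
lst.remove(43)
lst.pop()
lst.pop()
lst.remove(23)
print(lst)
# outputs [15, 24, 35]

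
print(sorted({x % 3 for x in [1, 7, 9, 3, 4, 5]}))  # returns [0, 1, 2]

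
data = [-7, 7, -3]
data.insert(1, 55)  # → [-7, 55, 7, -3]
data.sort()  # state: [-7, -3, 7, 55]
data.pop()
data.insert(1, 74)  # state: [-7, 74, -3, 7]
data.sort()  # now [-7, -3, 7, 74]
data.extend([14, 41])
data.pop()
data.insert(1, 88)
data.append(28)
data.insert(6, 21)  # [-7, 88, -3, 7, 74, 14, 21, 28]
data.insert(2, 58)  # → [-7, 88, 58, -3, 7, 74, 14, 21, 28]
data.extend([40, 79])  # [-7, 88, 58, -3, 7, 74, 14, 21, 28, 40, 79]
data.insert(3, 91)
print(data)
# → [-7, 88, 58, 91, -3, 7, 74, 14, 21, 28, 40, 79]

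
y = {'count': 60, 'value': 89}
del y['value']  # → {'count': 60}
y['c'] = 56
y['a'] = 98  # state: {'count': 60, 'c': 56, 'a': 98}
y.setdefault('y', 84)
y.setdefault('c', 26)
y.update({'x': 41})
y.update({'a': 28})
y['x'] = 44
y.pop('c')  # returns 56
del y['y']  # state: {'count': 60, 'a': 28, 'x': 44}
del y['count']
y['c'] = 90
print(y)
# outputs {'a': 28, 'x': 44, 'c': 90}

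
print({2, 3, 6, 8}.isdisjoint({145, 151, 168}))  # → True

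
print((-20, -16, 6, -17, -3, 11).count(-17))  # 1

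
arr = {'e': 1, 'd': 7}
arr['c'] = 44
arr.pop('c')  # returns 44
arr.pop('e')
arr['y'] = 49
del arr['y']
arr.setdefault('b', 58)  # 58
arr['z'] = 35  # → {'d': 7, 'b': 58, 'z': 35}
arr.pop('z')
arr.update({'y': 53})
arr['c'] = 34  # {'d': 7, 'b': 58, 'y': 53, 'c': 34}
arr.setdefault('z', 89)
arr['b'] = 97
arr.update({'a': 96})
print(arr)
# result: {'d': 7, 'b': 97, 'y': 53, 'c': 34, 'z': 89, 'a': 96}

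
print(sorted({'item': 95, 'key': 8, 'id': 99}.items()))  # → [('id', 99), ('item', 95), ('key', 8)]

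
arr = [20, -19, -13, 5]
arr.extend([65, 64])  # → [20, -19, -13, 5, 65, 64]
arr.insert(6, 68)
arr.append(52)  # [20, -19, -13, 5, 65, 64, 68, 52]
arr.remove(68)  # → [20, -19, -13, 5, 65, 64, 52]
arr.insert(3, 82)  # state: [20, -19, -13, 82, 5, 65, 64, 52]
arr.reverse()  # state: [52, 64, 65, 5, 82, -13, -19, 20]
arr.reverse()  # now [20, -19, -13, 82, 5, 65, 64, 52]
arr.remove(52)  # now [20, -19, -13, 82, 5, 65, 64]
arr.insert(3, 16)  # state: [20, -19, -13, 16, 82, 5, 65, 64]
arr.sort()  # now [-19, -13, 5, 16, 20, 64, 65, 82]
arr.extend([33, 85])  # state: [-19, -13, 5, 16, 20, 64, 65, 82, 33, 85]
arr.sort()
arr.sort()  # [-19, -13, 5, 16, 20, 33, 64, 65, 82, 85]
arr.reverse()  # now [85, 82, 65, 64, 33, 20, 16, 5, -13, -19]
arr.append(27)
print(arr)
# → [85, 82, 65, 64, 33, 20, 16, 5, -13, -19, 27]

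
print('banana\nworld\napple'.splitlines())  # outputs ['banana', 'world', 'apple']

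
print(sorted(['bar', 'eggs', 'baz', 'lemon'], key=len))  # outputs ['bar', 'baz', 'eggs', 'lemon']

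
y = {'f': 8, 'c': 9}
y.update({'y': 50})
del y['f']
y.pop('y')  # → 50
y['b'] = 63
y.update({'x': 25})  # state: {'c': 9, 'b': 63, 'x': 25}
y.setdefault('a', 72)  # 72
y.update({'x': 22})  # {'c': 9, 'b': 63, 'x': 22, 'a': 72}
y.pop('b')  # 63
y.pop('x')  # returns 22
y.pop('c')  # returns 9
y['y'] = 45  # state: {'a': 72, 'y': 45}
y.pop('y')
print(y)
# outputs {'a': 72}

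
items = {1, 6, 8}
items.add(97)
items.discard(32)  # {1, 6, 8, 97}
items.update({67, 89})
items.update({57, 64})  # {1, 6, 8, 57, 64, 67, 89, 97}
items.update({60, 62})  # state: {1, 6, 8, 57, 60, 62, 64, 67, 89, 97}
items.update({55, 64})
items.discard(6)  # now {1, 8, 55, 57, 60, 62, 64, 67, 89, 97}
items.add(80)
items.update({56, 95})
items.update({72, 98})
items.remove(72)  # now {1, 8, 55, 56, 57, 60, 62, 64, 67, 80, 89, 95, 97, 98}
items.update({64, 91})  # {1, 8, 55, 56, 57, 60, 62, 64, 67, 80, 89, 91, 95, 97, 98}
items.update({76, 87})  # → {1, 8, 55, 56, 57, 60, 62, 64, 67, 76, 80, 87, 89, 91, 95, 97, 98}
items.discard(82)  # {1, 8, 55, 56, 57, 60, 62, 64, 67, 76, 80, 87, 89, 91, 95, 97, 98}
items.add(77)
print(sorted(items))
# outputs [1, 8, 55, 56, 57, 60, 62, 64, 67, 76, 77, 80, 87, 89, 91, 95, 97, 98]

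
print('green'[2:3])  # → e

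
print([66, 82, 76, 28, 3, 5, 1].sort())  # None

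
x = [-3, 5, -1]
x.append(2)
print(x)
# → [-3, 5, -1, 2]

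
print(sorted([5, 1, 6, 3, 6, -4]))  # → [-4, 1, 3, 5, 6, 6]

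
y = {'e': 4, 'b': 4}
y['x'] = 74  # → {'e': 4, 'b': 4, 'x': 74}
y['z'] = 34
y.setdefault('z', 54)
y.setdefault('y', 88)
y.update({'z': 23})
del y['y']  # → {'e': 4, 'b': 4, 'x': 74, 'z': 23}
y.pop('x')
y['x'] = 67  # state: {'e': 4, 'b': 4, 'z': 23, 'x': 67}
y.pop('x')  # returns 67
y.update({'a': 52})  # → {'e': 4, 'b': 4, 'z': 23, 'a': 52}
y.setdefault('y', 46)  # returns 46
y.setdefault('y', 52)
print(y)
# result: {'e': 4, 'b': 4, 'z': 23, 'a': 52, 'y': 46}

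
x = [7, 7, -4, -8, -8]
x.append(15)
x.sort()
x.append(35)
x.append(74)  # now [-8, -8, -4, 7, 7, 15, 35, 74]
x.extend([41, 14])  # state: [-8, -8, -4, 7, 7, 15, 35, 74, 41, 14]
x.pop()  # 14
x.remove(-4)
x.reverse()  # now [41, 74, 35, 15, 7, 7, -8, -8]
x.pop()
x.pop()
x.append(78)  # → [41, 74, 35, 15, 7, 7, 78]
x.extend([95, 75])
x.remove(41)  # [74, 35, 15, 7, 7, 78, 95, 75]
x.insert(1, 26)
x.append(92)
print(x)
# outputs [74, 26, 35, 15, 7, 7, 78, 95, 75, 92]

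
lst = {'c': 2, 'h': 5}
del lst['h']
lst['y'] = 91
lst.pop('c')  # 2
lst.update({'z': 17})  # {'y': 91, 'z': 17}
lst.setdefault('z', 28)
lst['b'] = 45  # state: {'y': 91, 'z': 17, 'b': 45}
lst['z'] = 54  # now {'y': 91, 'z': 54, 'b': 45}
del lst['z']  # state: {'y': 91, 'b': 45}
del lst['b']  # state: {'y': 91}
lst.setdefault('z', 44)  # 44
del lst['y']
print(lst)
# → {'z': 44}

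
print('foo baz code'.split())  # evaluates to ['foo', 'baz', 'code']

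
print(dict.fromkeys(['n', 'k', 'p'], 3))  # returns {'n': 3, 'k': 3, 'p': 3}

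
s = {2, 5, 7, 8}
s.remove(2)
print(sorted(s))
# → [5, 7, 8]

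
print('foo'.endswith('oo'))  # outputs True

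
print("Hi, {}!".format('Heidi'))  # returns Hi, Heidi!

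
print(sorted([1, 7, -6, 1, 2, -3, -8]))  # [-8, -6, -3, 1, 1, 2, 7]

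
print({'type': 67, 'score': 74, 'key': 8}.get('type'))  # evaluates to 67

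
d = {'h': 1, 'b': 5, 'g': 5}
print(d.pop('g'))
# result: 5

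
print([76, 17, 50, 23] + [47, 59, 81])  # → [76, 17, 50, 23, 47, 59, 81]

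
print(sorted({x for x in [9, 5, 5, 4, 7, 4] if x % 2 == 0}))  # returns [4]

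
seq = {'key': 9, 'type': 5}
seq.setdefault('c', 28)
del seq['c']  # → {'key': 9, 'type': 5}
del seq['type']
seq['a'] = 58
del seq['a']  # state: {'key': 9}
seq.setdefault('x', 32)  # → 32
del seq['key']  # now {'x': 32}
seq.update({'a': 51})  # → {'x': 32, 'a': 51}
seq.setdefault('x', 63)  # 32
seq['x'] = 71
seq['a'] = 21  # {'x': 71, 'a': 21}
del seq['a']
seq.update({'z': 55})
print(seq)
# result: {'x': 71, 'z': 55}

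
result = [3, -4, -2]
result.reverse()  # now [-2, -4, 3]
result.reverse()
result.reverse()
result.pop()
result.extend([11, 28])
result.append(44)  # [-2, -4, 11, 28, 44]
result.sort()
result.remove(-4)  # [-2, 11, 28, 44]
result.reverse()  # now [44, 28, 11, -2]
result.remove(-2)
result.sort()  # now [11, 28, 44]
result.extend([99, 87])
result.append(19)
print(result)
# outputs [11, 28, 44, 99, 87, 19]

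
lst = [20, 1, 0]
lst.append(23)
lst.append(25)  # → [20, 1, 0, 23, 25]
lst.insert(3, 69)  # [20, 1, 0, 69, 23, 25]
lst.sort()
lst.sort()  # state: [0, 1, 20, 23, 25, 69]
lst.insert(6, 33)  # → [0, 1, 20, 23, 25, 69, 33]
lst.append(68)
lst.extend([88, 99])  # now [0, 1, 20, 23, 25, 69, 33, 68, 88, 99]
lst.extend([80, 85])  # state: [0, 1, 20, 23, 25, 69, 33, 68, 88, 99, 80, 85]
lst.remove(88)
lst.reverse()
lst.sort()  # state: [0, 1, 20, 23, 25, 33, 68, 69, 80, 85, 99]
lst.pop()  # 99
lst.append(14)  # [0, 1, 20, 23, 25, 33, 68, 69, 80, 85, 14]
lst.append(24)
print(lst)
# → [0, 1, 20, 23, 25, 33, 68, 69, 80, 85, 14, 24]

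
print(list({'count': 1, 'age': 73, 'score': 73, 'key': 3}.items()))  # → [('count', 1), ('age', 73), ('score', 73), ('key', 3)]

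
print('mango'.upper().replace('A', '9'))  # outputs M9NGO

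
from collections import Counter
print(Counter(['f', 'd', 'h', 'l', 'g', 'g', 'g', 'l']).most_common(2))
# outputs [('g', 3), ('l', 2)]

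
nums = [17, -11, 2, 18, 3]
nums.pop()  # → 3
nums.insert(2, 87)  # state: [17, -11, 87, 2, 18]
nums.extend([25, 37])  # [17, -11, 87, 2, 18, 25, 37]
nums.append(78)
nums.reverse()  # [78, 37, 25, 18, 2, 87, -11, 17]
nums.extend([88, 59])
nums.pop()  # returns 59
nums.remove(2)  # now [78, 37, 25, 18, 87, -11, 17, 88]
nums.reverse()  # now [88, 17, -11, 87, 18, 25, 37, 78]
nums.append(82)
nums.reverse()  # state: [82, 78, 37, 25, 18, 87, -11, 17, 88]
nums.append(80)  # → [82, 78, 37, 25, 18, 87, -11, 17, 88, 80]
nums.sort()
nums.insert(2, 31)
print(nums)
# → [-11, 17, 31, 18, 25, 37, 78, 80, 82, 87, 88]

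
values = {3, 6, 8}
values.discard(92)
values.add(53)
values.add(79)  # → {3, 6, 8, 53, 79}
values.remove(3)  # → {6, 8, 53, 79}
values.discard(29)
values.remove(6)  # {8, 53, 79}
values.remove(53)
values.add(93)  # {8, 79, 93}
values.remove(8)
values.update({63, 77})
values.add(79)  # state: {63, 77, 79, 93}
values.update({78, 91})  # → {63, 77, 78, 79, 91, 93}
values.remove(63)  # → {77, 78, 79, 91, 93}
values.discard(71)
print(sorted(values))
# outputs [77, 78, 79, 91, 93]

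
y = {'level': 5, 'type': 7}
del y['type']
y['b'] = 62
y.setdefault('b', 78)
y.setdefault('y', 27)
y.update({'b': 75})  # {'level': 5, 'b': 75, 'y': 27}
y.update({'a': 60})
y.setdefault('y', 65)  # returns 27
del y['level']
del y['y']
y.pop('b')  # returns 75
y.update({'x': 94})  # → {'a': 60, 'x': 94}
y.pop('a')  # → 60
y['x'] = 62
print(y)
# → {'x': 62}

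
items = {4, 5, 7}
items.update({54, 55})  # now {4, 5, 7, 54, 55}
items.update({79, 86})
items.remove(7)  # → {4, 5, 54, 55, 79, 86}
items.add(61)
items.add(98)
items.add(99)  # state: {4, 5, 54, 55, 61, 79, 86, 98, 99}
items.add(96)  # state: {4, 5, 54, 55, 61, 79, 86, 96, 98, 99}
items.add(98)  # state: {4, 5, 54, 55, 61, 79, 86, 96, 98, 99}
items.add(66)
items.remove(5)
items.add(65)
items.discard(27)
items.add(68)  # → {4, 54, 55, 61, 65, 66, 68, 79, 86, 96, 98, 99}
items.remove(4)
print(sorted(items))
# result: [54, 55, 61, 65, 66, 68, 79, 86, 96, 98, 99]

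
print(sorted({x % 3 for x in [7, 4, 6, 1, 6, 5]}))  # [0, 1, 2]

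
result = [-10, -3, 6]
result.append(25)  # [-10, -3, 6, 25]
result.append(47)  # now [-10, -3, 6, 25, 47]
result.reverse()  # [47, 25, 6, -3, -10]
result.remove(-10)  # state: [47, 25, 6, -3]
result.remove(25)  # [47, 6, -3]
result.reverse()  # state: [-3, 6, 47]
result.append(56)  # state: [-3, 6, 47, 56]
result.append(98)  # [-3, 6, 47, 56, 98]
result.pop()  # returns 98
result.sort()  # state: [-3, 6, 47, 56]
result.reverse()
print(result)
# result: [56, 47, 6, -3]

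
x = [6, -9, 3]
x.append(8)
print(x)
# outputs [6, -9, 3, 8]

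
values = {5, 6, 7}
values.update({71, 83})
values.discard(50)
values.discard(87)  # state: {5, 6, 7, 71, 83}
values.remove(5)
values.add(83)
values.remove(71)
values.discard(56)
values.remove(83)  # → {6, 7}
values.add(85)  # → {6, 7, 85}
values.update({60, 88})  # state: {6, 7, 60, 85, 88}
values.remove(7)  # {6, 60, 85, 88}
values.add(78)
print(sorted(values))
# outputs [6, 60, 78, 85, 88]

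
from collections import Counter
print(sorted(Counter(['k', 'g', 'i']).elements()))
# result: ['g', 'i', 'k']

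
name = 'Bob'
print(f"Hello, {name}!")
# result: Hello, Bob!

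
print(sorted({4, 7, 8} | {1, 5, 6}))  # [1, 4, 5, 6, 7, 8]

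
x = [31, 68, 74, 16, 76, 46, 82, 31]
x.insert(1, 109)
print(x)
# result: [31, 109, 68, 74, 16, 76, 46, 82, 31]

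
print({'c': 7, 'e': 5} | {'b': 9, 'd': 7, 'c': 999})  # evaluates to {'c': 999, 'e': 5, 'b': 9, 'd': 7}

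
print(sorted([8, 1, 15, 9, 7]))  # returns [1, 7, 8, 9, 15]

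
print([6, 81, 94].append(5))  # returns None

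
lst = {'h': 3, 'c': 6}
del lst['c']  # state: {'h': 3}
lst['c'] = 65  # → {'h': 3, 'c': 65}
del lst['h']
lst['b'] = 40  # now {'c': 65, 'b': 40}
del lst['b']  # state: {'c': 65}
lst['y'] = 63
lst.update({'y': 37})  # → {'c': 65, 'y': 37}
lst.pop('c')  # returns 65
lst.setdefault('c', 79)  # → 79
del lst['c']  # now {'y': 37}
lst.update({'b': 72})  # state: {'y': 37, 'b': 72}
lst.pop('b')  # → 72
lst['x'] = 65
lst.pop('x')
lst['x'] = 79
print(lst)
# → {'y': 37, 'x': 79}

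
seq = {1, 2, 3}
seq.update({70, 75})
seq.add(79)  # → {1, 2, 3, 70, 75, 79}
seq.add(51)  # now {1, 2, 3, 51, 70, 75, 79}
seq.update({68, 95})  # {1, 2, 3, 51, 68, 70, 75, 79, 95}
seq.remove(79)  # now {1, 2, 3, 51, 68, 70, 75, 95}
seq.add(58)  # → {1, 2, 3, 51, 58, 68, 70, 75, 95}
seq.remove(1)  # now {2, 3, 51, 58, 68, 70, 75, 95}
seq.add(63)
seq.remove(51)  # {2, 3, 58, 63, 68, 70, 75, 95}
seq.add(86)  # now {2, 3, 58, 63, 68, 70, 75, 86, 95}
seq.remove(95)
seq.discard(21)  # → {2, 3, 58, 63, 68, 70, 75, 86}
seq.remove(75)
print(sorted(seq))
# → [2, 3, 58, 63, 68, 70, 86]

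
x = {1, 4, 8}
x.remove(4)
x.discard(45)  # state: {1, 8}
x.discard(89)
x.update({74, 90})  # {1, 8, 74, 90}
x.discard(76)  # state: {1, 8, 74, 90}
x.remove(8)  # {1, 74, 90}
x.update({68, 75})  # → {1, 68, 74, 75, 90}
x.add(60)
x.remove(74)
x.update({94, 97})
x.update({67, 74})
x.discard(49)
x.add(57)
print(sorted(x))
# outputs [1, 57, 60, 67, 68, 74, 75, 90, 94, 97]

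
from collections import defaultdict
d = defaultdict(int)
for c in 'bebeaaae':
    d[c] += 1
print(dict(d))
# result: {'b': 2, 'e': 3, 'a': 3}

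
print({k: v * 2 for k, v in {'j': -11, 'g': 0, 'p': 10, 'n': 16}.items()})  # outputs {'j': -22, 'g': 0, 'p': 20, 'n': 32}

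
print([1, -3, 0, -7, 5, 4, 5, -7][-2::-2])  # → [5, 5, 0, 1]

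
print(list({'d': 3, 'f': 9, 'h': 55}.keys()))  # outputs ['d', 'f', 'h']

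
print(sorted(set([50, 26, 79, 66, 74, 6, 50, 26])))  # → [6, 26, 50, 66, 74, 79]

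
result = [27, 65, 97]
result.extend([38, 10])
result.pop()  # 10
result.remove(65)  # [27, 97, 38]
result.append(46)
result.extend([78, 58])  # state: [27, 97, 38, 46, 78, 58]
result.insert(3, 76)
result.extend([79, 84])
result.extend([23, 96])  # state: [27, 97, 38, 76, 46, 78, 58, 79, 84, 23, 96]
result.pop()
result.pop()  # 23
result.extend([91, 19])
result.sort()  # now [19, 27, 38, 46, 58, 76, 78, 79, 84, 91, 97]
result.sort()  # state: [19, 27, 38, 46, 58, 76, 78, 79, 84, 91, 97]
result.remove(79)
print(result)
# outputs [19, 27, 38, 46, 58, 76, 78, 84, 91, 97]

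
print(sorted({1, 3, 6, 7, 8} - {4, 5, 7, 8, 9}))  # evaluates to [1, 3, 6]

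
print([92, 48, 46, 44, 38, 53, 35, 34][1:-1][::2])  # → [48, 44, 53]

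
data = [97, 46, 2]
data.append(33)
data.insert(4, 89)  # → [97, 46, 2, 33, 89]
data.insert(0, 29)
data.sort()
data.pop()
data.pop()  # 89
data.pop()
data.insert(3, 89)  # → [2, 29, 33, 89]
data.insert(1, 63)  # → [2, 63, 29, 33, 89]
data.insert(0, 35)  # [35, 2, 63, 29, 33, 89]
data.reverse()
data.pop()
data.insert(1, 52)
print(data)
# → [89, 52, 33, 29, 63, 2]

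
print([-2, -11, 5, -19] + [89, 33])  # [-2, -11, 5, -19, 89, 33]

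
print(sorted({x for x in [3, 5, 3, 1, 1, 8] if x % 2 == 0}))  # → [8]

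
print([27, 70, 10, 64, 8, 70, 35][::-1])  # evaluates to [35, 70, 8, 64, 10, 70, 27]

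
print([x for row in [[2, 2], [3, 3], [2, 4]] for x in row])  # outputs [2, 2, 3, 3, 2, 4]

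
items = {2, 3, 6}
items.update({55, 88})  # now {2, 3, 6, 55, 88}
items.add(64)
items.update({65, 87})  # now {2, 3, 6, 55, 64, 65, 87, 88}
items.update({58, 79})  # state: {2, 3, 6, 55, 58, 64, 65, 79, 87, 88}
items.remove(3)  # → {2, 6, 55, 58, 64, 65, 79, 87, 88}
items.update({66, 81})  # {2, 6, 55, 58, 64, 65, 66, 79, 81, 87, 88}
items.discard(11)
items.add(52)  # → {2, 6, 52, 55, 58, 64, 65, 66, 79, 81, 87, 88}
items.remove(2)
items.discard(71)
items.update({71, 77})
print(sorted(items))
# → [6, 52, 55, 58, 64, 65, 66, 71, 77, 79, 81, 87, 88]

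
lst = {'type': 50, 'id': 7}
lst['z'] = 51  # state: {'type': 50, 'id': 7, 'z': 51}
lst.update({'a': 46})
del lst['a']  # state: {'type': 50, 'id': 7, 'z': 51}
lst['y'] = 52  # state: {'type': 50, 'id': 7, 'z': 51, 'y': 52}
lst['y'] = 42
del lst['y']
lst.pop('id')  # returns 7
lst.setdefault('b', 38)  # 38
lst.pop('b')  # 38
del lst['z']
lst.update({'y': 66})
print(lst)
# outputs {'type': 50, 'y': 66}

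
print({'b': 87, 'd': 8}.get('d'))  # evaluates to 8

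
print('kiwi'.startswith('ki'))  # True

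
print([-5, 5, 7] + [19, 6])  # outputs [-5, 5, 7, 19, 6]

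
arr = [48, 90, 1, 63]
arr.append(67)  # [48, 90, 1, 63, 67]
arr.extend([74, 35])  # [48, 90, 1, 63, 67, 74, 35]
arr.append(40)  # [48, 90, 1, 63, 67, 74, 35, 40]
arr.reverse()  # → [40, 35, 74, 67, 63, 1, 90, 48]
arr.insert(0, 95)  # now [95, 40, 35, 74, 67, 63, 1, 90, 48]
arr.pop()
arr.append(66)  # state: [95, 40, 35, 74, 67, 63, 1, 90, 66]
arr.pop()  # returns 66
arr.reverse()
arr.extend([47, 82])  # [90, 1, 63, 67, 74, 35, 40, 95, 47, 82]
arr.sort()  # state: [1, 35, 40, 47, 63, 67, 74, 82, 90, 95]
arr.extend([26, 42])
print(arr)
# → [1, 35, 40, 47, 63, 67, 74, 82, 90, 95, 26, 42]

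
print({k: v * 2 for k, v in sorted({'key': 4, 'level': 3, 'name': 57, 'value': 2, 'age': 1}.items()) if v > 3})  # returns {'key': 8, 'name': 114}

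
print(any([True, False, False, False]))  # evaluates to True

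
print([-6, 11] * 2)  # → [-6, 11, -6, 11]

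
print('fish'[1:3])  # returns is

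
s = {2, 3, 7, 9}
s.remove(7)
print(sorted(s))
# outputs [2, 3, 9]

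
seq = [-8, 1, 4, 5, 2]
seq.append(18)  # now [-8, 1, 4, 5, 2, 18]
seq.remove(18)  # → [-8, 1, 4, 5, 2]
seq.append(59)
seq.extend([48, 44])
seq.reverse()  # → [44, 48, 59, 2, 5, 4, 1, -8]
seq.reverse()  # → [-8, 1, 4, 5, 2, 59, 48, 44]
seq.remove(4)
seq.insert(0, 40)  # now [40, -8, 1, 5, 2, 59, 48, 44]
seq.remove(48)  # [40, -8, 1, 5, 2, 59, 44]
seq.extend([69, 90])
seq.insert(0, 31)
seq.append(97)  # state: [31, 40, -8, 1, 5, 2, 59, 44, 69, 90, 97]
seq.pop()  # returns 97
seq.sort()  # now [-8, 1, 2, 5, 31, 40, 44, 59, 69, 90]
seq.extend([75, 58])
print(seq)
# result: [-8, 1, 2, 5, 31, 40, 44, 59, 69, 90, 75, 58]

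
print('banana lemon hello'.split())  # ['banana', 'lemon', 'hello']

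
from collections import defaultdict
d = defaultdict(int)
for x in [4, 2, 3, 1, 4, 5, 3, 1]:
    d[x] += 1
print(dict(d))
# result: {4: 2, 2: 1, 3: 2, 1: 2, 5: 1}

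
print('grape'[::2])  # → gae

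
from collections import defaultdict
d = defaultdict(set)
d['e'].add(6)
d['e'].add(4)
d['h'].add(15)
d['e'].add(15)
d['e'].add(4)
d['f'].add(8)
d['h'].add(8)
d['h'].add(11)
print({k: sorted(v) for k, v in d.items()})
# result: {'e': [4, 6, 15], 'h': [8, 11, 15], 'f': [8]}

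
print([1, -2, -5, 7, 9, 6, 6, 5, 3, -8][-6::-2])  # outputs [9, -5, 1]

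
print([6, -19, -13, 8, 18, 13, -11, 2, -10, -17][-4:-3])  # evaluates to [-11]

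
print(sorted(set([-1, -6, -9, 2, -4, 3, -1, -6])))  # [-9, -6, -4, -1, 2, 3]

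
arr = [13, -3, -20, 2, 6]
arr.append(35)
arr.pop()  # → 35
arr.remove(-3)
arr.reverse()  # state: [6, 2, -20, 13]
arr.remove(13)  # [6, 2, -20]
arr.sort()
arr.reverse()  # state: [6, 2, -20]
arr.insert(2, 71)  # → [6, 2, 71, -20]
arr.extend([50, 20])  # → [6, 2, 71, -20, 50, 20]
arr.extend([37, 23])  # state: [6, 2, 71, -20, 50, 20, 37, 23]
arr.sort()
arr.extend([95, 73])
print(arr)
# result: [-20, 2, 6, 20, 23, 37, 50, 71, 95, 73]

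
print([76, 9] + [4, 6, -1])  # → [76, 9, 4, 6, -1]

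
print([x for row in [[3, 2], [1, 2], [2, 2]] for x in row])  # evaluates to [3, 2, 1, 2, 2, 2]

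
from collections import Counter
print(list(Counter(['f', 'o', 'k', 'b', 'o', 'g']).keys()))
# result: ['f', 'o', 'k', 'b', 'g']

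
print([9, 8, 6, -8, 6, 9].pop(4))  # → 6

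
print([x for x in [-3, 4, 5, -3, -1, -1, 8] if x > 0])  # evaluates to [4, 5, 8]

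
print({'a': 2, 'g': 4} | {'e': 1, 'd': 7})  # {'a': 2, 'g': 4, 'e': 1, 'd': 7}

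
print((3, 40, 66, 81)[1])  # 40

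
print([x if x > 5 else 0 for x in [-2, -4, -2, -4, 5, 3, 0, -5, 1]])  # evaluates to [0, 0, 0, 0, 0, 0, 0, 0, 0]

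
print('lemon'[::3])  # lo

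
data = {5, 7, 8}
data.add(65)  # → {5, 7, 8, 65}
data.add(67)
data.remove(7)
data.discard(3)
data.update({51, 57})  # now {5, 8, 51, 57, 65, 67}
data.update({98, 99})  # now {5, 8, 51, 57, 65, 67, 98, 99}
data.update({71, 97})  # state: {5, 8, 51, 57, 65, 67, 71, 97, 98, 99}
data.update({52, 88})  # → {5, 8, 51, 52, 57, 65, 67, 71, 88, 97, 98, 99}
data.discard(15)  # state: {5, 8, 51, 52, 57, 65, 67, 71, 88, 97, 98, 99}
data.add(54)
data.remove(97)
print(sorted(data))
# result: [5, 8, 51, 52, 54, 57, 65, 67, 71, 88, 98, 99]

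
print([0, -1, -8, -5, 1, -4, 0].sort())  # None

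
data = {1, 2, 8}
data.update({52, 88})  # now {1, 2, 8, 52, 88}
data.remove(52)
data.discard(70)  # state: {1, 2, 8, 88}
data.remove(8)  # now {1, 2, 88}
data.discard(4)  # {1, 2, 88}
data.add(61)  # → {1, 2, 61, 88}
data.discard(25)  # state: {1, 2, 61, 88}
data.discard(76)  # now {1, 2, 61, 88}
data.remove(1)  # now {2, 61, 88}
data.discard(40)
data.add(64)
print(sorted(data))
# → [2, 61, 64, 88]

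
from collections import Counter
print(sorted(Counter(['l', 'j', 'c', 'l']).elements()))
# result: ['c', 'j', 'l', 'l']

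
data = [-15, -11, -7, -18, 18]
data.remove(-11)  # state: [-15, -7, -18, 18]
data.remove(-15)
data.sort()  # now [-18, -7, 18]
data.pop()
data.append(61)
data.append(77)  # [-18, -7, 61, 77]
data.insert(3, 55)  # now [-18, -7, 61, 55, 77]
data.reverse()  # [77, 55, 61, -7, -18]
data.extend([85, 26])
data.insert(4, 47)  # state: [77, 55, 61, -7, 47, -18, 85, 26]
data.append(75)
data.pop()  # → 75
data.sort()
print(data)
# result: [-18, -7, 26, 47, 55, 61, 77, 85]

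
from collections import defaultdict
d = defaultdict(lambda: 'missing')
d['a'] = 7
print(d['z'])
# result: missing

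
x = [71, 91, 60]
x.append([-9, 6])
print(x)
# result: [71, 91, 60, [-9, 6]]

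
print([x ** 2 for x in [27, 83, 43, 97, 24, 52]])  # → [729, 6889, 1849, 9409, 576, 2704]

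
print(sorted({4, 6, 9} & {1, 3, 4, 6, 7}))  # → [4, 6]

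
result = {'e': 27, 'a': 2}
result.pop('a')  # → 2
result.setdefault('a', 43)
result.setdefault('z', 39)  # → 39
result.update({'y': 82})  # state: {'e': 27, 'a': 43, 'z': 39, 'y': 82}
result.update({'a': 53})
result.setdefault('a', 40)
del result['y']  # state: {'e': 27, 'a': 53, 'z': 39}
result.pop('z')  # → 39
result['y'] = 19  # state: {'e': 27, 'a': 53, 'y': 19}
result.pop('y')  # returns 19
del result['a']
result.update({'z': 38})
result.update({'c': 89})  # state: {'e': 27, 'z': 38, 'c': 89}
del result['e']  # {'z': 38, 'c': 89}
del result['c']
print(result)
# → {'z': 38}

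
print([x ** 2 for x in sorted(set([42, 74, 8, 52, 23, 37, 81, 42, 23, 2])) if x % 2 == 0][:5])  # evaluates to [4, 64, 1764, 2704, 5476]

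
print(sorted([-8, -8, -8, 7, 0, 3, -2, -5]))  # [-8, -8, -8, -5, -2, 0, 3, 7]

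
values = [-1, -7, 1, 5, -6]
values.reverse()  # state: [-6, 5, 1, -7, -1]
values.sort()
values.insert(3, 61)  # [-7, -6, -1, 61, 1, 5]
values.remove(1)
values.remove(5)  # [-7, -6, -1, 61]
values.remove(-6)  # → [-7, -1, 61]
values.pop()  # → 61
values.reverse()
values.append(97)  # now [-1, -7, 97]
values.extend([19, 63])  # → [-1, -7, 97, 19, 63]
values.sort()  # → [-7, -1, 19, 63, 97]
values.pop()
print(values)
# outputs [-7, -1, 19, 63]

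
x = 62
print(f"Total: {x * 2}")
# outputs Total: 124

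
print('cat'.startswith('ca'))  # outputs True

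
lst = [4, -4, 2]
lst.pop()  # 2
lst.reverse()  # [-4, 4]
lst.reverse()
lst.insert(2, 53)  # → [4, -4, 53]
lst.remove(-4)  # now [4, 53]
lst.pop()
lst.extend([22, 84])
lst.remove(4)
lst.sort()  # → [22, 84]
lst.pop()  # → 84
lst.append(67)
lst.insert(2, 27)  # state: [22, 67, 27]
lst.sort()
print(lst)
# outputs [22, 27, 67]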